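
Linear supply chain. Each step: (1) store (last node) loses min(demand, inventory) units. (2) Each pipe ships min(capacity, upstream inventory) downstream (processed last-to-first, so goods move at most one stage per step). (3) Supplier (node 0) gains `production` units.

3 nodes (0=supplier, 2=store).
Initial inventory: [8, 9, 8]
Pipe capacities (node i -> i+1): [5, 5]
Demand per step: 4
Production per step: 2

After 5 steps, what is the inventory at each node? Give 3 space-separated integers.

Step 1: demand=4,sold=4 ship[1->2]=5 ship[0->1]=5 prod=2 -> inv=[5 9 9]
Step 2: demand=4,sold=4 ship[1->2]=5 ship[0->1]=5 prod=2 -> inv=[2 9 10]
Step 3: demand=4,sold=4 ship[1->2]=5 ship[0->1]=2 prod=2 -> inv=[2 6 11]
Step 4: demand=4,sold=4 ship[1->2]=5 ship[0->1]=2 prod=2 -> inv=[2 3 12]
Step 5: demand=4,sold=4 ship[1->2]=3 ship[0->1]=2 prod=2 -> inv=[2 2 11]

2 2 11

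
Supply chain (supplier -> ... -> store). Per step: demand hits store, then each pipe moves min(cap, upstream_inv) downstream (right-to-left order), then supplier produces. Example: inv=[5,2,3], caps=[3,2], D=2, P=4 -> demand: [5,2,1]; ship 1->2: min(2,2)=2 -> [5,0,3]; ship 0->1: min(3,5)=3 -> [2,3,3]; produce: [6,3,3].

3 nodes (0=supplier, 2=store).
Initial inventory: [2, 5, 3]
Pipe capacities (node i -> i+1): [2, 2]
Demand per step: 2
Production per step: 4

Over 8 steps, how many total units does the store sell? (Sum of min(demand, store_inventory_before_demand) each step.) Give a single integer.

Answer: 16

Derivation:
Step 1: sold=2 (running total=2) -> [4 5 3]
Step 2: sold=2 (running total=4) -> [6 5 3]
Step 3: sold=2 (running total=6) -> [8 5 3]
Step 4: sold=2 (running total=8) -> [10 5 3]
Step 5: sold=2 (running total=10) -> [12 5 3]
Step 6: sold=2 (running total=12) -> [14 5 3]
Step 7: sold=2 (running total=14) -> [16 5 3]
Step 8: sold=2 (running total=16) -> [18 5 3]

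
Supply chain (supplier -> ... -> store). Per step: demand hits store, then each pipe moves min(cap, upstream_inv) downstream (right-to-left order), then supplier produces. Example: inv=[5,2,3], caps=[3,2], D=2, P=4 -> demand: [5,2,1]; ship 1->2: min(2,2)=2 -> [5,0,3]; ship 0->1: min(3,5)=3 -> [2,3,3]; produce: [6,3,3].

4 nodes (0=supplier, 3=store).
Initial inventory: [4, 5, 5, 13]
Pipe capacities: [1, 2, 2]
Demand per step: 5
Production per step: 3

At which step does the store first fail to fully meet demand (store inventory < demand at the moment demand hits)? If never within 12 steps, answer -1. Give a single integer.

Step 1: demand=5,sold=5 ship[2->3]=2 ship[1->2]=2 ship[0->1]=1 prod=3 -> [6 4 5 10]
Step 2: demand=5,sold=5 ship[2->3]=2 ship[1->2]=2 ship[0->1]=1 prod=3 -> [8 3 5 7]
Step 3: demand=5,sold=5 ship[2->3]=2 ship[1->2]=2 ship[0->1]=1 prod=3 -> [10 2 5 4]
Step 4: demand=5,sold=4 ship[2->3]=2 ship[1->2]=2 ship[0->1]=1 prod=3 -> [12 1 5 2]
Step 5: demand=5,sold=2 ship[2->3]=2 ship[1->2]=1 ship[0->1]=1 prod=3 -> [14 1 4 2]
Step 6: demand=5,sold=2 ship[2->3]=2 ship[1->2]=1 ship[0->1]=1 prod=3 -> [16 1 3 2]
Step 7: demand=5,sold=2 ship[2->3]=2 ship[1->2]=1 ship[0->1]=1 prod=3 -> [18 1 2 2]
Step 8: demand=5,sold=2 ship[2->3]=2 ship[1->2]=1 ship[0->1]=1 prod=3 -> [20 1 1 2]
Step 9: demand=5,sold=2 ship[2->3]=1 ship[1->2]=1 ship[0->1]=1 prod=3 -> [22 1 1 1]
Step 10: demand=5,sold=1 ship[2->3]=1 ship[1->2]=1 ship[0->1]=1 prod=3 -> [24 1 1 1]
Step 11: demand=5,sold=1 ship[2->3]=1 ship[1->2]=1 ship[0->1]=1 prod=3 -> [26 1 1 1]
Step 12: demand=5,sold=1 ship[2->3]=1 ship[1->2]=1 ship[0->1]=1 prod=3 -> [28 1 1 1]
First stockout at step 4

4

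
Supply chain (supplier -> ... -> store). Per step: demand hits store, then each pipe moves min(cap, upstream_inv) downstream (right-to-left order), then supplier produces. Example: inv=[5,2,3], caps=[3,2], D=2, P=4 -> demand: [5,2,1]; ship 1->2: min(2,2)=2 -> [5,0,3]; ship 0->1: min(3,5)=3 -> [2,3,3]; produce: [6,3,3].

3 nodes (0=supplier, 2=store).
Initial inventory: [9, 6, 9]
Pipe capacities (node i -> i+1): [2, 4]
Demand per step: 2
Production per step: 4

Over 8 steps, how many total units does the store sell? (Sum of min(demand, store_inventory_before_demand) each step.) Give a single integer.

Answer: 16

Derivation:
Step 1: sold=2 (running total=2) -> [11 4 11]
Step 2: sold=2 (running total=4) -> [13 2 13]
Step 3: sold=2 (running total=6) -> [15 2 13]
Step 4: sold=2 (running total=8) -> [17 2 13]
Step 5: sold=2 (running total=10) -> [19 2 13]
Step 6: sold=2 (running total=12) -> [21 2 13]
Step 7: sold=2 (running total=14) -> [23 2 13]
Step 8: sold=2 (running total=16) -> [25 2 13]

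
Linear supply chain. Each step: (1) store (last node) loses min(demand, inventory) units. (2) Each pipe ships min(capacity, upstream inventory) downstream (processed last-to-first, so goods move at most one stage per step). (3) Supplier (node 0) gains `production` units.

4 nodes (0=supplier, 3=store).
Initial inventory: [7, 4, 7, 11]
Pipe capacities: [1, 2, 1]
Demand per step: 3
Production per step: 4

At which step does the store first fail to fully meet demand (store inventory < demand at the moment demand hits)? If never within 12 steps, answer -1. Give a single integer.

Step 1: demand=3,sold=3 ship[2->3]=1 ship[1->2]=2 ship[0->1]=1 prod=4 -> [10 3 8 9]
Step 2: demand=3,sold=3 ship[2->3]=1 ship[1->2]=2 ship[0->1]=1 prod=4 -> [13 2 9 7]
Step 3: demand=3,sold=3 ship[2->3]=1 ship[1->2]=2 ship[0->1]=1 prod=4 -> [16 1 10 5]
Step 4: demand=3,sold=3 ship[2->3]=1 ship[1->2]=1 ship[0->1]=1 prod=4 -> [19 1 10 3]
Step 5: demand=3,sold=3 ship[2->3]=1 ship[1->2]=1 ship[0->1]=1 prod=4 -> [22 1 10 1]
Step 6: demand=3,sold=1 ship[2->3]=1 ship[1->2]=1 ship[0->1]=1 prod=4 -> [25 1 10 1]
Step 7: demand=3,sold=1 ship[2->3]=1 ship[1->2]=1 ship[0->1]=1 prod=4 -> [28 1 10 1]
Step 8: demand=3,sold=1 ship[2->3]=1 ship[1->2]=1 ship[0->1]=1 prod=4 -> [31 1 10 1]
Step 9: demand=3,sold=1 ship[2->3]=1 ship[1->2]=1 ship[0->1]=1 prod=4 -> [34 1 10 1]
Step 10: demand=3,sold=1 ship[2->3]=1 ship[1->2]=1 ship[0->1]=1 prod=4 -> [37 1 10 1]
Step 11: demand=3,sold=1 ship[2->3]=1 ship[1->2]=1 ship[0->1]=1 prod=4 -> [40 1 10 1]
Step 12: demand=3,sold=1 ship[2->3]=1 ship[1->2]=1 ship[0->1]=1 prod=4 -> [43 1 10 1]
First stockout at step 6

6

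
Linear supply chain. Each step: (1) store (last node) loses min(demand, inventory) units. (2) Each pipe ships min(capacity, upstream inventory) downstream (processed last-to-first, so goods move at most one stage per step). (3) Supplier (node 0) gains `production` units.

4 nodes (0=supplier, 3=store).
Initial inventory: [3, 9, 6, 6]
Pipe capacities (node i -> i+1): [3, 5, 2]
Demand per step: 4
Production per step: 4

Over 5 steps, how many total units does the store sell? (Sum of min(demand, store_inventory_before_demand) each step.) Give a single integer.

Answer: 14

Derivation:
Step 1: sold=4 (running total=4) -> [4 7 9 4]
Step 2: sold=4 (running total=8) -> [5 5 12 2]
Step 3: sold=2 (running total=10) -> [6 3 15 2]
Step 4: sold=2 (running total=12) -> [7 3 16 2]
Step 5: sold=2 (running total=14) -> [8 3 17 2]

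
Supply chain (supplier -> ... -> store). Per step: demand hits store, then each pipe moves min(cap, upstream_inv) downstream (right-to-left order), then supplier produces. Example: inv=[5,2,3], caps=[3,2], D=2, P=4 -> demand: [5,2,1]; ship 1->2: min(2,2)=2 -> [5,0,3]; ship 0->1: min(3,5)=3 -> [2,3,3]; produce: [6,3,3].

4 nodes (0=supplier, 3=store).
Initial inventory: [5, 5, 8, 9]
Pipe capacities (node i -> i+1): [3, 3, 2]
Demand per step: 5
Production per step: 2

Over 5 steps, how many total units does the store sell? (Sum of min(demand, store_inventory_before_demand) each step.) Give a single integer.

Step 1: sold=5 (running total=5) -> [4 5 9 6]
Step 2: sold=5 (running total=10) -> [3 5 10 3]
Step 3: sold=3 (running total=13) -> [2 5 11 2]
Step 4: sold=2 (running total=15) -> [2 4 12 2]
Step 5: sold=2 (running total=17) -> [2 3 13 2]

Answer: 17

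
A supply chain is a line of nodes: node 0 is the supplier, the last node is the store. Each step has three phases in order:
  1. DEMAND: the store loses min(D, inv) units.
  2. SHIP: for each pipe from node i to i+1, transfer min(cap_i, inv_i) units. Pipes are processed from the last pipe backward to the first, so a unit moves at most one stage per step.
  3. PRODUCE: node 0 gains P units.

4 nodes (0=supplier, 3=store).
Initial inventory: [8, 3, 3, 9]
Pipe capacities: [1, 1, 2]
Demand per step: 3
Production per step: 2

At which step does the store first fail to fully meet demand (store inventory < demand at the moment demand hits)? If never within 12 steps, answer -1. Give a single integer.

Step 1: demand=3,sold=3 ship[2->3]=2 ship[1->2]=1 ship[0->1]=1 prod=2 -> [9 3 2 8]
Step 2: demand=3,sold=3 ship[2->3]=2 ship[1->2]=1 ship[0->1]=1 prod=2 -> [10 3 1 7]
Step 3: demand=3,sold=3 ship[2->3]=1 ship[1->2]=1 ship[0->1]=1 prod=2 -> [11 3 1 5]
Step 4: demand=3,sold=3 ship[2->3]=1 ship[1->2]=1 ship[0->1]=1 prod=2 -> [12 3 1 3]
Step 5: demand=3,sold=3 ship[2->3]=1 ship[1->2]=1 ship[0->1]=1 prod=2 -> [13 3 1 1]
Step 6: demand=3,sold=1 ship[2->3]=1 ship[1->2]=1 ship[0->1]=1 prod=2 -> [14 3 1 1]
Step 7: demand=3,sold=1 ship[2->3]=1 ship[1->2]=1 ship[0->1]=1 prod=2 -> [15 3 1 1]
Step 8: demand=3,sold=1 ship[2->3]=1 ship[1->2]=1 ship[0->1]=1 prod=2 -> [16 3 1 1]
Step 9: demand=3,sold=1 ship[2->3]=1 ship[1->2]=1 ship[0->1]=1 prod=2 -> [17 3 1 1]
Step 10: demand=3,sold=1 ship[2->3]=1 ship[1->2]=1 ship[0->1]=1 prod=2 -> [18 3 1 1]
Step 11: demand=3,sold=1 ship[2->3]=1 ship[1->2]=1 ship[0->1]=1 prod=2 -> [19 3 1 1]
Step 12: demand=3,sold=1 ship[2->3]=1 ship[1->2]=1 ship[0->1]=1 prod=2 -> [20 3 1 1]
First stockout at step 6

6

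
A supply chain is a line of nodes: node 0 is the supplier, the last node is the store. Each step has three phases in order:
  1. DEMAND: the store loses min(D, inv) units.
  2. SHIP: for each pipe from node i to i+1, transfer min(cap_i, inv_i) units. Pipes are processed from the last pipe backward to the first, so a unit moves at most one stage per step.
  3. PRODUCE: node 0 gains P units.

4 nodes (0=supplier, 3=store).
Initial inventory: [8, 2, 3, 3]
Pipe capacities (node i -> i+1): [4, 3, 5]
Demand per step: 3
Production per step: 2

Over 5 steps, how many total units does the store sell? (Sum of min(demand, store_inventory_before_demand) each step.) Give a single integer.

Step 1: sold=3 (running total=3) -> [6 4 2 3]
Step 2: sold=3 (running total=6) -> [4 5 3 2]
Step 3: sold=2 (running total=8) -> [2 6 3 3]
Step 4: sold=3 (running total=11) -> [2 5 3 3]
Step 5: sold=3 (running total=14) -> [2 4 3 3]

Answer: 14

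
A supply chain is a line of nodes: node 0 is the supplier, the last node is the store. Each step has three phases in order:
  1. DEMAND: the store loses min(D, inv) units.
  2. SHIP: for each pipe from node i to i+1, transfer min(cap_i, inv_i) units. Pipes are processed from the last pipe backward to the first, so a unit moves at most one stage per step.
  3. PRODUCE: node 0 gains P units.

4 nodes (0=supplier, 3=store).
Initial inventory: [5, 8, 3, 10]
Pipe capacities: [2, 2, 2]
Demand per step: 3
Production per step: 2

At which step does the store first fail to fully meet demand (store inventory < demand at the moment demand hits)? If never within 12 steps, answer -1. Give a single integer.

Step 1: demand=3,sold=3 ship[2->3]=2 ship[1->2]=2 ship[0->1]=2 prod=2 -> [5 8 3 9]
Step 2: demand=3,sold=3 ship[2->3]=2 ship[1->2]=2 ship[0->1]=2 prod=2 -> [5 8 3 8]
Step 3: demand=3,sold=3 ship[2->3]=2 ship[1->2]=2 ship[0->1]=2 prod=2 -> [5 8 3 7]
Step 4: demand=3,sold=3 ship[2->3]=2 ship[1->2]=2 ship[0->1]=2 prod=2 -> [5 8 3 6]
Step 5: demand=3,sold=3 ship[2->3]=2 ship[1->2]=2 ship[0->1]=2 prod=2 -> [5 8 3 5]
Step 6: demand=3,sold=3 ship[2->3]=2 ship[1->2]=2 ship[0->1]=2 prod=2 -> [5 8 3 4]
Step 7: demand=3,sold=3 ship[2->3]=2 ship[1->2]=2 ship[0->1]=2 prod=2 -> [5 8 3 3]
Step 8: demand=3,sold=3 ship[2->3]=2 ship[1->2]=2 ship[0->1]=2 prod=2 -> [5 8 3 2]
Step 9: demand=3,sold=2 ship[2->3]=2 ship[1->2]=2 ship[0->1]=2 prod=2 -> [5 8 3 2]
Step 10: demand=3,sold=2 ship[2->3]=2 ship[1->2]=2 ship[0->1]=2 prod=2 -> [5 8 3 2]
Step 11: demand=3,sold=2 ship[2->3]=2 ship[1->2]=2 ship[0->1]=2 prod=2 -> [5 8 3 2]
Step 12: demand=3,sold=2 ship[2->3]=2 ship[1->2]=2 ship[0->1]=2 prod=2 -> [5 8 3 2]
First stockout at step 9

9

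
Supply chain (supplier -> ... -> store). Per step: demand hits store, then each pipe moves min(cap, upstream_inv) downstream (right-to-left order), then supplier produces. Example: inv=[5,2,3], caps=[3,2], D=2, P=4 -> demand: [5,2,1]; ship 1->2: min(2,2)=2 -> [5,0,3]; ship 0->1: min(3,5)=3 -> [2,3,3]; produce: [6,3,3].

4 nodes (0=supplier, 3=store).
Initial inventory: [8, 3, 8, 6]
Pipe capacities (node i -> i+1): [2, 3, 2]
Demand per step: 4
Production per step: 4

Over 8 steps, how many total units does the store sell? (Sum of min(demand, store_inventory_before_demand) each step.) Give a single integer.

Step 1: sold=4 (running total=4) -> [10 2 9 4]
Step 2: sold=4 (running total=8) -> [12 2 9 2]
Step 3: sold=2 (running total=10) -> [14 2 9 2]
Step 4: sold=2 (running total=12) -> [16 2 9 2]
Step 5: sold=2 (running total=14) -> [18 2 9 2]
Step 6: sold=2 (running total=16) -> [20 2 9 2]
Step 7: sold=2 (running total=18) -> [22 2 9 2]
Step 8: sold=2 (running total=20) -> [24 2 9 2]

Answer: 20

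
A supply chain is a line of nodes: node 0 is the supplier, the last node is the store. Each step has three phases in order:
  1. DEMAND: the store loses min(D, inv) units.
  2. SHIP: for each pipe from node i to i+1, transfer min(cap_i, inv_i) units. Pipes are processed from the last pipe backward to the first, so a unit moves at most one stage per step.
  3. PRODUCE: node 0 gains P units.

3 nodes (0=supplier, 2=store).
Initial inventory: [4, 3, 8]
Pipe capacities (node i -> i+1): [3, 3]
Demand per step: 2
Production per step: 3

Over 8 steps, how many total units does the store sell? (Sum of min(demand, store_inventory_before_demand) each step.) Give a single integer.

Step 1: sold=2 (running total=2) -> [4 3 9]
Step 2: sold=2 (running total=4) -> [4 3 10]
Step 3: sold=2 (running total=6) -> [4 3 11]
Step 4: sold=2 (running total=8) -> [4 3 12]
Step 5: sold=2 (running total=10) -> [4 3 13]
Step 6: sold=2 (running total=12) -> [4 3 14]
Step 7: sold=2 (running total=14) -> [4 3 15]
Step 8: sold=2 (running total=16) -> [4 3 16]

Answer: 16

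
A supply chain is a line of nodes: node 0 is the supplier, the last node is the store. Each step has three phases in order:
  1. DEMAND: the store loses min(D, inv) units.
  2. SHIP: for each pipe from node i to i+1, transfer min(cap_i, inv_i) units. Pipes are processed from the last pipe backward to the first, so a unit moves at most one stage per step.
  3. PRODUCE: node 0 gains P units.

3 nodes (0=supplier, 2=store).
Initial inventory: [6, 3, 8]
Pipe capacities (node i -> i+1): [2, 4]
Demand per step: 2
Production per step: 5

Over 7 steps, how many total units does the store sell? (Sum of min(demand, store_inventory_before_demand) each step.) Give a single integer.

Step 1: sold=2 (running total=2) -> [9 2 9]
Step 2: sold=2 (running total=4) -> [12 2 9]
Step 3: sold=2 (running total=6) -> [15 2 9]
Step 4: sold=2 (running total=8) -> [18 2 9]
Step 5: sold=2 (running total=10) -> [21 2 9]
Step 6: sold=2 (running total=12) -> [24 2 9]
Step 7: sold=2 (running total=14) -> [27 2 9]

Answer: 14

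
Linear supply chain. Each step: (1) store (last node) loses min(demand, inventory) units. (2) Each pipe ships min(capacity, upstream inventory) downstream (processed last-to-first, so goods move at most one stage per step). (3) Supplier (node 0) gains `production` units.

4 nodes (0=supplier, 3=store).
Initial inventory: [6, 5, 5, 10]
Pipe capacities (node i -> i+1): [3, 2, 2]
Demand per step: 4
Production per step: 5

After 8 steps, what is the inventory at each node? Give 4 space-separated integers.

Step 1: demand=4,sold=4 ship[2->3]=2 ship[1->2]=2 ship[0->1]=3 prod=5 -> inv=[8 6 5 8]
Step 2: demand=4,sold=4 ship[2->3]=2 ship[1->2]=2 ship[0->1]=3 prod=5 -> inv=[10 7 5 6]
Step 3: demand=4,sold=4 ship[2->3]=2 ship[1->2]=2 ship[0->1]=3 prod=5 -> inv=[12 8 5 4]
Step 4: demand=4,sold=4 ship[2->3]=2 ship[1->2]=2 ship[0->1]=3 prod=5 -> inv=[14 9 5 2]
Step 5: demand=4,sold=2 ship[2->3]=2 ship[1->2]=2 ship[0->1]=3 prod=5 -> inv=[16 10 5 2]
Step 6: demand=4,sold=2 ship[2->3]=2 ship[1->2]=2 ship[0->1]=3 prod=5 -> inv=[18 11 5 2]
Step 7: demand=4,sold=2 ship[2->3]=2 ship[1->2]=2 ship[0->1]=3 prod=5 -> inv=[20 12 5 2]
Step 8: demand=4,sold=2 ship[2->3]=2 ship[1->2]=2 ship[0->1]=3 prod=5 -> inv=[22 13 5 2]

22 13 5 2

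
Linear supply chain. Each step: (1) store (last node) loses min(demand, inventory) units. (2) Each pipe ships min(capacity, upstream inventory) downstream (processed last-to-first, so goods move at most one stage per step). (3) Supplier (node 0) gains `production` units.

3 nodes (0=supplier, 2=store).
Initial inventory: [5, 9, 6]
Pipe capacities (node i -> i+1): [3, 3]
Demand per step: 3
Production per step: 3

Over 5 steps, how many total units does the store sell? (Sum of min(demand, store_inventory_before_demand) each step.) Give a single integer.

Answer: 15

Derivation:
Step 1: sold=3 (running total=3) -> [5 9 6]
Step 2: sold=3 (running total=6) -> [5 9 6]
Step 3: sold=3 (running total=9) -> [5 9 6]
Step 4: sold=3 (running total=12) -> [5 9 6]
Step 5: sold=3 (running total=15) -> [5 9 6]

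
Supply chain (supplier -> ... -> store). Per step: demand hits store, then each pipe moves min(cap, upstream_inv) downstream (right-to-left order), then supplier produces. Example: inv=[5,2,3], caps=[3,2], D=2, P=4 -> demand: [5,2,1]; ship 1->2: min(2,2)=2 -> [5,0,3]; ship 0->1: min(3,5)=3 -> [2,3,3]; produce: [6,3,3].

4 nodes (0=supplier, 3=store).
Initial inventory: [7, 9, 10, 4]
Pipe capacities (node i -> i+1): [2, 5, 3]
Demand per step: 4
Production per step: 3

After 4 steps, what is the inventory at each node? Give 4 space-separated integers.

Step 1: demand=4,sold=4 ship[2->3]=3 ship[1->2]=5 ship[0->1]=2 prod=3 -> inv=[8 6 12 3]
Step 2: demand=4,sold=3 ship[2->3]=3 ship[1->2]=5 ship[0->1]=2 prod=3 -> inv=[9 3 14 3]
Step 3: demand=4,sold=3 ship[2->3]=3 ship[1->2]=3 ship[0->1]=2 prod=3 -> inv=[10 2 14 3]
Step 4: demand=4,sold=3 ship[2->3]=3 ship[1->2]=2 ship[0->1]=2 prod=3 -> inv=[11 2 13 3]

11 2 13 3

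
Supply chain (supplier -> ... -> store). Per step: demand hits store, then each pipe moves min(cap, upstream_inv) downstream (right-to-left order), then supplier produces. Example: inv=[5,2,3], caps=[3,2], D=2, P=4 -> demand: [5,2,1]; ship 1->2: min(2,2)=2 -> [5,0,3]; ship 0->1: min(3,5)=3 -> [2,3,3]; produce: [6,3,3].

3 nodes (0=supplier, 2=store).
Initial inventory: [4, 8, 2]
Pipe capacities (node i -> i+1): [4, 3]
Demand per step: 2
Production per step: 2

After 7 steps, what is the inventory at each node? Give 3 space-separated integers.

Step 1: demand=2,sold=2 ship[1->2]=3 ship[0->1]=4 prod=2 -> inv=[2 9 3]
Step 2: demand=2,sold=2 ship[1->2]=3 ship[0->1]=2 prod=2 -> inv=[2 8 4]
Step 3: demand=2,sold=2 ship[1->2]=3 ship[0->1]=2 prod=2 -> inv=[2 7 5]
Step 4: demand=2,sold=2 ship[1->2]=3 ship[0->1]=2 prod=2 -> inv=[2 6 6]
Step 5: demand=2,sold=2 ship[1->2]=3 ship[0->1]=2 prod=2 -> inv=[2 5 7]
Step 6: demand=2,sold=2 ship[1->2]=3 ship[0->1]=2 prod=2 -> inv=[2 4 8]
Step 7: demand=2,sold=2 ship[1->2]=3 ship[0->1]=2 prod=2 -> inv=[2 3 9]

2 3 9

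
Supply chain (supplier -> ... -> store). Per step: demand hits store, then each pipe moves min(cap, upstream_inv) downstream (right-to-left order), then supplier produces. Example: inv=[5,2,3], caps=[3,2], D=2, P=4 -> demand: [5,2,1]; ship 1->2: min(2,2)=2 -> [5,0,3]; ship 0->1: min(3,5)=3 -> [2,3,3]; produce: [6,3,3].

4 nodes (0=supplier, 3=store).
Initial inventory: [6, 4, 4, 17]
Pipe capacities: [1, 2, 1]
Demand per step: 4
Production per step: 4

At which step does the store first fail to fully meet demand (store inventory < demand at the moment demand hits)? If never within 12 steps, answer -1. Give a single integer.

Step 1: demand=4,sold=4 ship[2->3]=1 ship[1->2]=2 ship[0->1]=1 prod=4 -> [9 3 5 14]
Step 2: demand=4,sold=4 ship[2->3]=1 ship[1->2]=2 ship[0->1]=1 prod=4 -> [12 2 6 11]
Step 3: demand=4,sold=4 ship[2->3]=1 ship[1->2]=2 ship[0->1]=1 prod=4 -> [15 1 7 8]
Step 4: demand=4,sold=4 ship[2->3]=1 ship[1->2]=1 ship[0->1]=1 prod=4 -> [18 1 7 5]
Step 5: demand=4,sold=4 ship[2->3]=1 ship[1->2]=1 ship[0->1]=1 prod=4 -> [21 1 7 2]
Step 6: demand=4,sold=2 ship[2->3]=1 ship[1->2]=1 ship[0->1]=1 prod=4 -> [24 1 7 1]
Step 7: demand=4,sold=1 ship[2->3]=1 ship[1->2]=1 ship[0->1]=1 prod=4 -> [27 1 7 1]
Step 8: demand=4,sold=1 ship[2->3]=1 ship[1->2]=1 ship[0->1]=1 prod=4 -> [30 1 7 1]
Step 9: demand=4,sold=1 ship[2->3]=1 ship[1->2]=1 ship[0->1]=1 prod=4 -> [33 1 7 1]
Step 10: demand=4,sold=1 ship[2->3]=1 ship[1->2]=1 ship[0->1]=1 prod=4 -> [36 1 7 1]
Step 11: demand=4,sold=1 ship[2->3]=1 ship[1->2]=1 ship[0->1]=1 prod=4 -> [39 1 7 1]
Step 12: demand=4,sold=1 ship[2->3]=1 ship[1->2]=1 ship[0->1]=1 prod=4 -> [42 1 7 1]
First stockout at step 6

6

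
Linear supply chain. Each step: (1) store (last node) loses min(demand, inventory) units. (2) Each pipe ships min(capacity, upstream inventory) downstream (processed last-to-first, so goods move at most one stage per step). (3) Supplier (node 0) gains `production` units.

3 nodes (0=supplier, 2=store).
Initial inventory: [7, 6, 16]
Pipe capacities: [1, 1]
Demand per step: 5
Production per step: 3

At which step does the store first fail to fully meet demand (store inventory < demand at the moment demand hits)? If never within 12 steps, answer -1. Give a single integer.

Step 1: demand=5,sold=5 ship[1->2]=1 ship[0->1]=1 prod=3 -> [9 6 12]
Step 2: demand=5,sold=5 ship[1->2]=1 ship[0->1]=1 prod=3 -> [11 6 8]
Step 3: demand=5,sold=5 ship[1->2]=1 ship[0->1]=1 prod=3 -> [13 6 4]
Step 4: demand=5,sold=4 ship[1->2]=1 ship[0->1]=1 prod=3 -> [15 6 1]
Step 5: demand=5,sold=1 ship[1->2]=1 ship[0->1]=1 prod=3 -> [17 6 1]
Step 6: demand=5,sold=1 ship[1->2]=1 ship[0->1]=1 prod=3 -> [19 6 1]
Step 7: demand=5,sold=1 ship[1->2]=1 ship[0->1]=1 prod=3 -> [21 6 1]
Step 8: demand=5,sold=1 ship[1->2]=1 ship[0->1]=1 prod=3 -> [23 6 1]
Step 9: demand=5,sold=1 ship[1->2]=1 ship[0->1]=1 prod=3 -> [25 6 1]
Step 10: demand=5,sold=1 ship[1->2]=1 ship[0->1]=1 prod=3 -> [27 6 1]
Step 11: demand=5,sold=1 ship[1->2]=1 ship[0->1]=1 prod=3 -> [29 6 1]
Step 12: demand=5,sold=1 ship[1->2]=1 ship[0->1]=1 prod=3 -> [31 6 1]
First stockout at step 4

4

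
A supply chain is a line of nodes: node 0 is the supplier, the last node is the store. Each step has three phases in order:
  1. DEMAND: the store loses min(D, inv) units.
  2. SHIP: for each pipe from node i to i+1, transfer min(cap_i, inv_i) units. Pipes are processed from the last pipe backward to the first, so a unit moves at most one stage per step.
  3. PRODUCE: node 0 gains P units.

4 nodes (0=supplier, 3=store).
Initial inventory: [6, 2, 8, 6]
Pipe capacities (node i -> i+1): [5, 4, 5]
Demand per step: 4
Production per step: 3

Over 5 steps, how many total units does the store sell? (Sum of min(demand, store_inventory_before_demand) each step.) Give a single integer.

Step 1: sold=4 (running total=4) -> [4 5 5 7]
Step 2: sold=4 (running total=8) -> [3 5 4 8]
Step 3: sold=4 (running total=12) -> [3 4 4 8]
Step 4: sold=4 (running total=16) -> [3 3 4 8]
Step 5: sold=4 (running total=20) -> [3 3 3 8]

Answer: 20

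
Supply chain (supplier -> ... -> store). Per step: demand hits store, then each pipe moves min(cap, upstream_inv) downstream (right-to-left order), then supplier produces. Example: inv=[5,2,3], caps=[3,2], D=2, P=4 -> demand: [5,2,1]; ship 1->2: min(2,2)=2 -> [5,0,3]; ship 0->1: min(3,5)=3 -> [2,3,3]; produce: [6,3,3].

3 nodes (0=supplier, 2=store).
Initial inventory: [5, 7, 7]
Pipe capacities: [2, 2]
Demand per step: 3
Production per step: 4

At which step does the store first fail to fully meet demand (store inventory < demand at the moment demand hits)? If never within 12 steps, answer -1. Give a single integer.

Step 1: demand=3,sold=3 ship[1->2]=2 ship[0->1]=2 prod=4 -> [7 7 6]
Step 2: demand=3,sold=3 ship[1->2]=2 ship[0->1]=2 prod=4 -> [9 7 5]
Step 3: demand=3,sold=3 ship[1->2]=2 ship[0->1]=2 prod=4 -> [11 7 4]
Step 4: demand=3,sold=3 ship[1->2]=2 ship[0->1]=2 prod=4 -> [13 7 3]
Step 5: demand=3,sold=3 ship[1->2]=2 ship[0->1]=2 prod=4 -> [15 7 2]
Step 6: demand=3,sold=2 ship[1->2]=2 ship[0->1]=2 prod=4 -> [17 7 2]
Step 7: demand=3,sold=2 ship[1->2]=2 ship[0->1]=2 prod=4 -> [19 7 2]
Step 8: demand=3,sold=2 ship[1->2]=2 ship[0->1]=2 prod=4 -> [21 7 2]
Step 9: demand=3,sold=2 ship[1->2]=2 ship[0->1]=2 prod=4 -> [23 7 2]
Step 10: demand=3,sold=2 ship[1->2]=2 ship[0->1]=2 prod=4 -> [25 7 2]
Step 11: demand=3,sold=2 ship[1->2]=2 ship[0->1]=2 prod=4 -> [27 7 2]
Step 12: demand=3,sold=2 ship[1->2]=2 ship[0->1]=2 prod=4 -> [29 7 2]
First stockout at step 6

6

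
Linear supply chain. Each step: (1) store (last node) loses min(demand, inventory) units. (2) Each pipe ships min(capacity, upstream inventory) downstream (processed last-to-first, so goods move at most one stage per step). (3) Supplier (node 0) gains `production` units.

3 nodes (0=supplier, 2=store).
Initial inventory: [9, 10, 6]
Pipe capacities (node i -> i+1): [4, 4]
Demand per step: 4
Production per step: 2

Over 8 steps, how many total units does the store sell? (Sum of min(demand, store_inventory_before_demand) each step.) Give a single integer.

Answer: 32

Derivation:
Step 1: sold=4 (running total=4) -> [7 10 6]
Step 2: sold=4 (running total=8) -> [5 10 6]
Step 3: sold=4 (running total=12) -> [3 10 6]
Step 4: sold=4 (running total=16) -> [2 9 6]
Step 5: sold=4 (running total=20) -> [2 7 6]
Step 6: sold=4 (running total=24) -> [2 5 6]
Step 7: sold=4 (running total=28) -> [2 3 6]
Step 8: sold=4 (running total=32) -> [2 2 5]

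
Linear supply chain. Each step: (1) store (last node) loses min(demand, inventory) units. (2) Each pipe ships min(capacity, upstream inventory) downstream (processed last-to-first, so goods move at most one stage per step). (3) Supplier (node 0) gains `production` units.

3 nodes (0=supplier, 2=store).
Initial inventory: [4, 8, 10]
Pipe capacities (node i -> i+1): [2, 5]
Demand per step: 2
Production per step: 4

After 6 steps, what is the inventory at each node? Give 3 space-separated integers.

Step 1: demand=2,sold=2 ship[1->2]=5 ship[0->1]=2 prod=4 -> inv=[6 5 13]
Step 2: demand=2,sold=2 ship[1->2]=5 ship[0->1]=2 prod=4 -> inv=[8 2 16]
Step 3: demand=2,sold=2 ship[1->2]=2 ship[0->1]=2 prod=4 -> inv=[10 2 16]
Step 4: demand=2,sold=2 ship[1->2]=2 ship[0->1]=2 prod=4 -> inv=[12 2 16]
Step 5: demand=2,sold=2 ship[1->2]=2 ship[0->1]=2 prod=4 -> inv=[14 2 16]
Step 6: demand=2,sold=2 ship[1->2]=2 ship[0->1]=2 prod=4 -> inv=[16 2 16]

16 2 16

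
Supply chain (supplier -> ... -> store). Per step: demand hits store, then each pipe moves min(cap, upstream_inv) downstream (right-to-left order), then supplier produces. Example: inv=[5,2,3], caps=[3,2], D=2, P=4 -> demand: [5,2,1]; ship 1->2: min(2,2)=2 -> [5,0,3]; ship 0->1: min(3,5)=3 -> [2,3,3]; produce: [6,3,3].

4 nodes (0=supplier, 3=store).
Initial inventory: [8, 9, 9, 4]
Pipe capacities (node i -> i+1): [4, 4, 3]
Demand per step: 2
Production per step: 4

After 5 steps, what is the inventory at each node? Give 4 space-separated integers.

Step 1: demand=2,sold=2 ship[2->3]=3 ship[1->2]=4 ship[0->1]=4 prod=4 -> inv=[8 9 10 5]
Step 2: demand=2,sold=2 ship[2->3]=3 ship[1->2]=4 ship[0->1]=4 prod=4 -> inv=[8 9 11 6]
Step 3: demand=2,sold=2 ship[2->3]=3 ship[1->2]=4 ship[0->1]=4 prod=4 -> inv=[8 9 12 7]
Step 4: demand=2,sold=2 ship[2->3]=3 ship[1->2]=4 ship[0->1]=4 prod=4 -> inv=[8 9 13 8]
Step 5: demand=2,sold=2 ship[2->3]=3 ship[1->2]=4 ship[0->1]=4 prod=4 -> inv=[8 9 14 9]

8 9 14 9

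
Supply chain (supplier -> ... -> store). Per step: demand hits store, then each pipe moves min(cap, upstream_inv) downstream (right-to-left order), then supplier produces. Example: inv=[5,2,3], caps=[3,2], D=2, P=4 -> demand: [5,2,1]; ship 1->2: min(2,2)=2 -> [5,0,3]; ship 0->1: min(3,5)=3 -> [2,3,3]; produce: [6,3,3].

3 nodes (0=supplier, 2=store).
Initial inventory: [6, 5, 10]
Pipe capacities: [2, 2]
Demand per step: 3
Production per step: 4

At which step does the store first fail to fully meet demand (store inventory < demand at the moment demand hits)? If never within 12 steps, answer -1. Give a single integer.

Step 1: demand=3,sold=3 ship[1->2]=2 ship[0->1]=2 prod=4 -> [8 5 9]
Step 2: demand=3,sold=3 ship[1->2]=2 ship[0->1]=2 prod=4 -> [10 5 8]
Step 3: demand=3,sold=3 ship[1->2]=2 ship[0->1]=2 prod=4 -> [12 5 7]
Step 4: demand=3,sold=3 ship[1->2]=2 ship[0->1]=2 prod=4 -> [14 5 6]
Step 5: demand=3,sold=3 ship[1->2]=2 ship[0->1]=2 prod=4 -> [16 5 5]
Step 6: demand=3,sold=3 ship[1->2]=2 ship[0->1]=2 prod=4 -> [18 5 4]
Step 7: demand=3,sold=3 ship[1->2]=2 ship[0->1]=2 prod=4 -> [20 5 3]
Step 8: demand=3,sold=3 ship[1->2]=2 ship[0->1]=2 prod=4 -> [22 5 2]
Step 9: demand=3,sold=2 ship[1->2]=2 ship[0->1]=2 prod=4 -> [24 5 2]
Step 10: demand=3,sold=2 ship[1->2]=2 ship[0->1]=2 prod=4 -> [26 5 2]
Step 11: demand=3,sold=2 ship[1->2]=2 ship[0->1]=2 prod=4 -> [28 5 2]
Step 12: demand=3,sold=2 ship[1->2]=2 ship[0->1]=2 prod=4 -> [30 5 2]
First stockout at step 9

9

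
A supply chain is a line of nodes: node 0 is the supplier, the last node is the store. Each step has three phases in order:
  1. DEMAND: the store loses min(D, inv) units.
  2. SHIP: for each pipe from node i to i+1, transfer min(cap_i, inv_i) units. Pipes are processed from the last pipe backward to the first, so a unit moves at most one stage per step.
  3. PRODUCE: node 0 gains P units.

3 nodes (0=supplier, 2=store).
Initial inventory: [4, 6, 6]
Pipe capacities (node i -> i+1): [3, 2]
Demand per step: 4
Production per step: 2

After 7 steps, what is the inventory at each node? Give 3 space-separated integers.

Step 1: demand=4,sold=4 ship[1->2]=2 ship[0->1]=3 prod=2 -> inv=[3 7 4]
Step 2: demand=4,sold=4 ship[1->2]=2 ship[0->1]=3 prod=2 -> inv=[2 8 2]
Step 3: demand=4,sold=2 ship[1->2]=2 ship[0->1]=2 prod=2 -> inv=[2 8 2]
Step 4: demand=4,sold=2 ship[1->2]=2 ship[0->1]=2 prod=2 -> inv=[2 8 2]
Step 5: demand=4,sold=2 ship[1->2]=2 ship[0->1]=2 prod=2 -> inv=[2 8 2]
Step 6: demand=4,sold=2 ship[1->2]=2 ship[0->1]=2 prod=2 -> inv=[2 8 2]
Step 7: demand=4,sold=2 ship[1->2]=2 ship[0->1]=2 prod=2 -> inv=[2 8 2]

2 8 2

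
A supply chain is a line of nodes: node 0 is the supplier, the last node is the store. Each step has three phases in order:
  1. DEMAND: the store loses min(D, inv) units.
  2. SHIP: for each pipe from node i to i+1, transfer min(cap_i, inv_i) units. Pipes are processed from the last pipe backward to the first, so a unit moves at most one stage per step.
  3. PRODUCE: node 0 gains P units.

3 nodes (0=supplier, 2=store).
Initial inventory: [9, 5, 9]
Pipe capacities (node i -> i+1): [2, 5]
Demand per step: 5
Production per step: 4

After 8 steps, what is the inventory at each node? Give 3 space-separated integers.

Step 1: demand=5,sold=5 ship[1->2]=5 ship[0->1]=2 prod=4 -> inv=[11 2 9]
Step 2: demand=5,sold=5 ship[1->2]=2 ship[0->1]=2 prod=4 -> inv=[13 2 6]
Step 3: demand=5,sold=5 ship[1->2]=2 ship[0->1]=2 prod=4 -> inv=[15 2 3]
Step 4: demand=5,sold=3 ship[1->2]=2 ship[0->1]=2 prod=4 -> inv=[17 2 2]
Step 5: demand=5,sold=2 ship[1->2]=2 ship[0->1]=2 prod=4 -> inv=[19 2 2]
Step 6: demand=5,sold=2 ship[1->2]=2 ship[0->1]=2 prod=4 -> inv=[21 2 2]
Step 7: demand=5,sold=2 ship[1->2]=2 ship[0->1]=2 prod=4 -> inv=[23 2 2]
Step 8: demand=5,sold=2 ship[1->2]=2 ship[0->1]=2 prod=4 -> inv=[25 2 2]

25 2 2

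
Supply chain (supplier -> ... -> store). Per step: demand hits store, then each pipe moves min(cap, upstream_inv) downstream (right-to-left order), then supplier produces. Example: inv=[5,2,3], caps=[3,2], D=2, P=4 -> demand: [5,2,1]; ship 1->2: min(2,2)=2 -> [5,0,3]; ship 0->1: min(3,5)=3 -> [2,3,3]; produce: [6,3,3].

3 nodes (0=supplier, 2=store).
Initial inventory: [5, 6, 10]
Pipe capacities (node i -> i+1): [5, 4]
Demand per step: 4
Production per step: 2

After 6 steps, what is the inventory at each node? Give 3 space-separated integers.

Step 1: demand=4,sold=4 ship[1->2]=4 ship[0->1]=5 prod=2 -> inv=[2 7 10]
Step 2: demand=4,sold=4 ship[1->2]=4 ship[0->1]=2 prod=2 -> inv=[2 5 10]
Step 3: demand=4,sold=4 ship[1->2]=4 ship[0->1]=2 prod=2 -> inv=[2 3 10]
Step 4: demand=4,sold=4 ship[1->2]=3 ship[0->1]=2 prod=2 -> inv=[2 2 9]
Step 5: demand=4,sold=4 ship[1->2]=2 ship[0->1]=2 prod=2 -> inv=[2 2 7]
Step 6: demand=4,sold=4 ship[1->2]=2 ship[0->1]=2 prod=2 -> inv=[2 2 5]

2 2 5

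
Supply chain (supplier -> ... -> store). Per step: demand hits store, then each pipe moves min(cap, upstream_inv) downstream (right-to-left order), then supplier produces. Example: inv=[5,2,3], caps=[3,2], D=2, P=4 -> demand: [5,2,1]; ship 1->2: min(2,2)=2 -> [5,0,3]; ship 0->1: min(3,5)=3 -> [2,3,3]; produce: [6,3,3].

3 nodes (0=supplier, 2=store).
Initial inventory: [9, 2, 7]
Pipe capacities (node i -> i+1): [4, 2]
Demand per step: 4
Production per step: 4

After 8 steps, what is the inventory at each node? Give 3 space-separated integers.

Step 1: demand=4,sold=4 ship[1->2]=2 ship[0->1]=4 prod=4 -> inv=[9 4 5]
Step 2: demand=4,sold=4 ship[1->2]=2 ship[0->1]=4 prod=4 -> inv=[9 6 3]
Step 3: demand=4,sold=3 ship[1->2]=2 ship[0->1]=4 prod=4 -> inv=[9 8 2]
Step 4: demand=4,sold=2 ship[1->2]=2 ship[0->1]=4 prod=4 -> inv=[9 10 2]
Step 5: demand=4,sold=2 ship[1->2]=2 ship[0->1]=4 prod=4 -> inv=[9 12 2]
Step 6: demand=4,sold=2 ship[1->2]=2 ship[0->1]=4 prod=4 -> inv=[9 14 2]
Step 7: demand=4,sold=2 ship[1->2]=2 ship[0->1]=4 prod=4 -> inv=[9 16 2]
Step 8: demand=4,sold=2 ship[1->2]=2 ship[0->1]=4 prod=4 -> inv=[9 18 2]

9 18 2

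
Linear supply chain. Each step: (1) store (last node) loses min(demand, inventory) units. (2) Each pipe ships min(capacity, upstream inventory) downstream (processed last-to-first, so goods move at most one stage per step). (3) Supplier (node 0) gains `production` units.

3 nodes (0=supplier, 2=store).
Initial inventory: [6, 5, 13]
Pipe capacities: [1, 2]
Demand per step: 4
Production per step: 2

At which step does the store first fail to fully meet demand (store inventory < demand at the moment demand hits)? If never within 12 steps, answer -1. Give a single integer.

Step 1: demand=4,sold=4 ship[1->2]=2 ship[0->1]=1 prod=2 -> [7 4 11]
Step 2: demand=4,sold=4 ship[1->2]=2 ship[0->1]=1 prod=2 -> [8 3 9]
Step 3: demand=4,sold=4 ship[1->2]=2 ship[0->1]=1 prod=2 -> [9 2 7]
Step 4: demand=4,sold=4 ship[1->2]=2 ship[0->1]=1 prod=2 -> [10 1 5]
Step 5: demand=4,sold=4 ship[1->2]=1 ship[0->1]=1 prod=2 -> [11 1 2]
Step 6: demand=4,sold=2 ship[1->2]=1 ship[0->1]=1 prod=2 -> [12 1 1]
Step 7: demand=4,sold=1 ship[1->2]=1 ship[0->1]=1 prod=2 -> [13 1 1]
Step 8: demand=4,sold=1 ship[1->2]=1 ship[0->1]=1 prod=2 -> [14 1 1]
Step 9: demand=4,sold=1 ship[1->2]=1 ship[0->1]=1 prod=2 -> [15 1 1]
Step 10: demand=4,sold=1 ship[1->2]=1 ship[0->1]=1 prod=2 -> [16 1 1]
Step 11: demand=4,sold=1 ship[1->2]=1 ship[0->1]=1 prod=2 -> [17 1 1]
Step 12: demand=4,sold=1 ship[1->2]=1 ship[0->1]=1 prod=2 -> [18 1 1]
First stockout at step 6

6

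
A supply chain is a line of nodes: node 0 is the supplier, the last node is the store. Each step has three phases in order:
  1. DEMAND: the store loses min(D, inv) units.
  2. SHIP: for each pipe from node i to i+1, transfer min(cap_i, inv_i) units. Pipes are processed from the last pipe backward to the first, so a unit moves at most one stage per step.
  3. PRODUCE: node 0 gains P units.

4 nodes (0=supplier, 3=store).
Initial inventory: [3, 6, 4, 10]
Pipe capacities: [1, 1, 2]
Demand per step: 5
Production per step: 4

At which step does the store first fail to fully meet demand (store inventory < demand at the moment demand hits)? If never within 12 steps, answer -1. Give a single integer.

Step 1: demand=5,sold=5 ship[2->3]=2 ship[1->2]=1 ship[0->1]=1 prod=4 -> [6 6 3 7]
Step 2: demand=5,sold=5 ship[2->3]=2 ship[1->2]=1 ship[0->1]=1 prod=4 -> [9 6 2 4]
Step 3: demand=5,sold=4 ship[2->3]=2 ship[1->2]=1 ship[0->1]=1 prod=4 -> [12 6 1 2]
Step 4: demand=5,sold=2 ship[2->3]=1 ship[1->2]=1 ship[0->1]=1 prod=4 -> [15 6 1 1]
Step 5: demand=5,sold=1 ship[2->3]=1 ship[1->2]=1 ship[0->1]=1 prod=4 -> [18 6 1 1]
Step 6: demand=5,sold=1 ship[2->3]=1 ship[1->2]=1 ship[0->1]=1 prod=4 -> [21 6 1 1]
Step 7: demand=5,sold=1 ship[2->3]=1 ship[1->2]=1 ship[0->1]=1 prod=4 -> [24 6 1 1]
Step 8: demand=5,sold=1 ship[2->3]=1 ship[1->2]=1 ship[0->1]=1 prod=4 -> [27 6 1 1]
Step 9: demand=5,sold=1 ship[2->3]=1 ship[1->2]=1 ship[0->1]=1 prod=4 -> [30 6 1 1]
Step 10: demand=5,sold=1 ship[2->3]=1 ship[1->2]=1 ship[0->1]=1 prod=4 -> [33 6 1 1]
Step 11: demand=5,sold=1 ship[2->3]=1 ship[1->2]=1 ship[0->1]=1 prod=4 -> [36 6 1 1]
Step 12: demand=5,sold=1 ship[2->3]=1 ship[1->2]=1 ship[0->1]=1 prod=4 -> [39 6 1 1]
First stockout at step 3

3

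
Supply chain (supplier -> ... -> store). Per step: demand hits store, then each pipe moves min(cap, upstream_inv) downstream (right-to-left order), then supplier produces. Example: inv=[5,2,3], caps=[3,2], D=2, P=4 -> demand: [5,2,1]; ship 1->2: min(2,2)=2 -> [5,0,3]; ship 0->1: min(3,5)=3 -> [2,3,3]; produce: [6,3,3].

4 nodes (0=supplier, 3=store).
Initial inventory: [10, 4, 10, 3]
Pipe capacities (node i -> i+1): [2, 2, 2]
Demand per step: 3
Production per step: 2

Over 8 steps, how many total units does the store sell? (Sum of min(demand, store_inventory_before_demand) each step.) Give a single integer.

Step 1: sold=3 (running total=3) -> [10 4 10 2]
Step 2: sold=2 (running total=5) -> [10 4 10 2]
Step 3: sold=2 (running total=7) -> [10 4 10 2]
Step 4: sold=2 (running total=9) -> [10 4 10 2]
Step 5: sold=2 (running total=11) -> [10 4 10 2]
Step 6: sold=2 (running total=13) -> [10 4 10 2]
Step 7: sold=2 (running total=15) -> [10 4 10 2]
Step 8: sold=2 (running total=17) -> [10 4 10 2]

Answer: 17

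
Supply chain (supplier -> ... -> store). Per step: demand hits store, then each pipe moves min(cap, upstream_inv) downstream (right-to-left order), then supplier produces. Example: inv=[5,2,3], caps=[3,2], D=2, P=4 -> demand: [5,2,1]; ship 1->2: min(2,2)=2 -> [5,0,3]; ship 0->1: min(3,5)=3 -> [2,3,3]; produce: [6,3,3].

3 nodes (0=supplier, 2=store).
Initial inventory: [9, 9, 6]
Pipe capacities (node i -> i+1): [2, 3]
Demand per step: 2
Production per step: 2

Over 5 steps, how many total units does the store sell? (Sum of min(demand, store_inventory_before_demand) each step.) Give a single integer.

Answer: 10

Derivation:
Step 1: sold=2 (running total=2) -> [9 8 7]
Step 2: sold=2 (running total=4) -> [9 7 8]
Step 3: sold=2 (running total=6) -> [9 6 9]
Step 4: sold=2 (running total=8) -> [9 5 10]
Step 5: sold=2 (running total=10) -> [9 4 11]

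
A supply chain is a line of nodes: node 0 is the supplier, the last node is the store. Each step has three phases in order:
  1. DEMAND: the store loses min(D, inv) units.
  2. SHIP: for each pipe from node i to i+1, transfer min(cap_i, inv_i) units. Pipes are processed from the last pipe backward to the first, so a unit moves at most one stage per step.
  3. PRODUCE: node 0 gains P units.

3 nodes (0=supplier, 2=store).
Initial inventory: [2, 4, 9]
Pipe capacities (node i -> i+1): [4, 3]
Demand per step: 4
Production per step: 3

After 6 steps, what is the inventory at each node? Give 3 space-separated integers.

Step 1: demand=4,sold=4 ship[1->2]=3 ship[0->1]=2 prod=3 -> inv=[3 3 8]
Step 2: demand=4,sold=4 ship[1->2]=3 ship[0->1]=3 prod=3 -> inv=[3 3 7]
Step 3: demand=4,sold=4 ship[1->2]=3 ship[0->1]=3 prod=3 -> inv=[3 3 6]
Step 4: demand=4,sold=4 ship[1->2]=3 ship[0->1]=3 prod=3 -> inv=[3 3 5]
Step 5: demand=4,sold=4 ship[1->2]=3 ship[0->1]=3 prod=3 -> inv=[3 3 4]
Step 6: demand=4,sold=4 ship[1->2]=3 ship[0->1]=3 prod=3 -> inv=[3 3 3]

3 3 3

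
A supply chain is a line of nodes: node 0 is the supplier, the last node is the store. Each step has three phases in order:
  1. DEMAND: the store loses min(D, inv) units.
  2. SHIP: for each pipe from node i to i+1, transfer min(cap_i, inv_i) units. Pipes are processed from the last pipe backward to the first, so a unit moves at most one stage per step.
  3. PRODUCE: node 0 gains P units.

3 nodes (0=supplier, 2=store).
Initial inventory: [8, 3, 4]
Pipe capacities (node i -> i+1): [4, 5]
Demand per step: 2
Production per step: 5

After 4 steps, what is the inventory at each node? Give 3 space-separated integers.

Step 1: demand=2,sold=2 ship[1->2]=3 ship[0->1]=4 prod=5 -> inv=[9 4 5]
Step 2: demand=2,sold=2 ship[1->2]=4 ship[0->1]=4 prod=5 -> inv=[10 4 7]
Step 3: demand=2,sold=2 ship[1->2]=4 ship[0->1]=4 prod=5 -> inv=[11 4 9]
Step 4: demand=2,sold=2 ship[1->2]=4 ship[0->1]=4 prod=5 -> inv=[12 4 11]

12 4 11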